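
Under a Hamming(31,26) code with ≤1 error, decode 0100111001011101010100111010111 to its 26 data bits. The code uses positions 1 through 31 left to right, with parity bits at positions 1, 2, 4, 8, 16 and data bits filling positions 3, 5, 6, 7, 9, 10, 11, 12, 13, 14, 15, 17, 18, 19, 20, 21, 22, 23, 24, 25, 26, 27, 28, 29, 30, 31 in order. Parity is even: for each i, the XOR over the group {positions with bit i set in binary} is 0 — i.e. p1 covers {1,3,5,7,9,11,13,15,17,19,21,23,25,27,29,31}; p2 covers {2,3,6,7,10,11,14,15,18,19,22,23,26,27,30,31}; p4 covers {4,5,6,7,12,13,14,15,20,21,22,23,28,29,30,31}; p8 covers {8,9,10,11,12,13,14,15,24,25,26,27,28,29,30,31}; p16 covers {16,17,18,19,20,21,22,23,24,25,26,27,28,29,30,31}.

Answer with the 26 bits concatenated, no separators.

01110101110010100111010111

s1 (pos 1,3,5,7,9,11,13,15,17,19,21,23,25,27,29,31): 0⊕0⊕1⊕1⊕0⊕0⊕1⊕0⊕0⊕0⊕0⊕1⊕1⊕1⊕1⊕1 = 0
s2 (pos 2,3,6,7,10,11,14,15,18,19,22,23,26,27,30,31): 1⊕0⊕1⊕1⊕1⊕0⊕1⊕0⊕1⊕0⊕0⊕1⊕0⊕1⊕1⊕1 = 0
s4 (pos 4,5,6,7,12,13,14,15,20,21,22,23,28,29,30,31): 0⊕1⊕1⊕1⊕1⊕1⊕1⊕0⊕1⊕0⊕0⊕1⊕0⊕1⊕1⊕1 = 1
s8 (pos 8,9,10,11,12,13,14,15,24,25,26,27,28,29,30,31): 0⊕0⊕1⊕0⊕1⊕1⊕1⊕0⊕1⊕1⊕0⊕1⊕0⊕1⊕1⊕1 = 0
s16 (pos 16,17,18,19,20,21,22,23,24,25,26,27,28,29,30,31): 1⊕0⊕1⊕0⊕1⊕0⊕0⊕1⊕1⊕1⊕0⊕1⊕0⊕1⊕1⊕1 = 0
Syndrome s16…s1 = 00100 → error at position 4.
Flip position 4: 0100111001011101010100111010111 → 0101111001011101010100111010111
Read data bits from positions 3,5,6,7,9,10,11,12,13,14,15,17,18,19,20,21,22,23,24,25,26,27,28,29,30,31: 01110101110010100111010111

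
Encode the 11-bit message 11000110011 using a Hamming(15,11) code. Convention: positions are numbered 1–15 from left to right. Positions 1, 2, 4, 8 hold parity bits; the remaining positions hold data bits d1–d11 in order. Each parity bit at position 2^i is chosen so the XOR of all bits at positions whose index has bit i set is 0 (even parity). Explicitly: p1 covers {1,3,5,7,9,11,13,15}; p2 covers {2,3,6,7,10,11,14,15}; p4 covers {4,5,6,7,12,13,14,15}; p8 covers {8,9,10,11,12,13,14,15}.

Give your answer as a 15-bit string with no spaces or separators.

011110000110011

Place data at non-parity positions: p1 p2 1 p4 1 0 0 p8 0 1 1 0 0 1 1
p1 (pos 1,3,5,7,9,11,13,15): XOR of data positions = 1⊕1⊕0⊕0⊕1⊕0⊕1 = 0
p2 (pos 2,3,6,7,10,11,14,15): XOR of data positions = 1⊕0⊕0⊕1⊕1⊕1⊕1 = 1
p4 (pos 4,5,6,7,12,13,14,15): XOR of data positions = 1⊕0⊕0⊕0⊕0⊕1⊕1 = 1
p8 (pos 8,9,10,11,12,13,14,15): XOR of data positions = 0⊕1⊕1⊕0⊕0⊕1⊕1 = 0
Codeword: 011110000110011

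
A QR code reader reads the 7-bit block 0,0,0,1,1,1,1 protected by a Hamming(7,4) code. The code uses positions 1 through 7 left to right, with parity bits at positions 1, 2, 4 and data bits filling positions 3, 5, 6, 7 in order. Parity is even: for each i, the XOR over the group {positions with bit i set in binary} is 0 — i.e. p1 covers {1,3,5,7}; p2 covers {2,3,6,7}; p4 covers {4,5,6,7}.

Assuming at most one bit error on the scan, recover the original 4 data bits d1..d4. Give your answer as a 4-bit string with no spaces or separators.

s1 (pos 1,3,5,7): 0⊕0⊕1⊕1 = 0
s2 (pos 2,3,6,7): 0⊕0⊕1⊕1 = 0
s4 (pos 4,5,6,7): 1⊕1⊕1⊕1 = 0
Syndrome s4…s1 = 000 → no error.
Read data bits from positions 3,5,6,7: 0111

0111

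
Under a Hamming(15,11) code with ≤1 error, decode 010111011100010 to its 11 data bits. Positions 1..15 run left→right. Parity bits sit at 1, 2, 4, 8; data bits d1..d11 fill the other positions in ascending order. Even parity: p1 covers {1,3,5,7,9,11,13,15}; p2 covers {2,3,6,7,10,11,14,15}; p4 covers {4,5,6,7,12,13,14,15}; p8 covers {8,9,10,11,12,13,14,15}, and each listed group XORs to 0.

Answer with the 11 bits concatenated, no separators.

01101100010

s1 (pos 1,3,5,7,9,11,13,15): 0⊕0⊕1⊕0⊕1⊕0⊕0⊕0 = 0
s2 (pos 2,3,6,7,10,11,14,15): 1⊕0⊕1⊕0⊕1⊕0⊕1⊕0 = 0
s4 (pos 4,5,6,7,12,13,14,15): 1⊕1⊕1⊕0⊕0⊕0⊕1⊕0 = 0
s8 (pos 8,9,10,11,12,13,14,15): 1⊕1⊕1⊕0⊕0⊕0⊕1⊕0 = 0
Syndrome s8…s1 = 0000 → no error.
Read data bits from positions 3,5,6,7,9,10,11,12,13,14,15: 01101100010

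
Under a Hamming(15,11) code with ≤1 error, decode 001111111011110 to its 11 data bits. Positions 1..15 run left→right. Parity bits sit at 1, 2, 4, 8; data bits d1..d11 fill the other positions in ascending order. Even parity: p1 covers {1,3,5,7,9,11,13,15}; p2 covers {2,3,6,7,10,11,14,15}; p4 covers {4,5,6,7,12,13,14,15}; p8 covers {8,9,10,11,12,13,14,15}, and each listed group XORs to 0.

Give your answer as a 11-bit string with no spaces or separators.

s1 (pos 1,3,5,7,9,11,13,15): 0⊕1⊕1⊕1⊕1⊕1⊕1⊕0 = 0
s2 (pos 2,3,6,7,10,11,14,15): 0⊕1⊕1⊕1⊕0⊕1⊕1⊕0 = 1
s4 (pos 4,5,6,7,12,13,14,15): 1⊕1⊕1⊕1⊕1⊕1⊕1⊕0 = 1
s8 (pos 8,9,10,11,12,13,14,15): 1⊕1⊕0⊕1⊕1⊕1⊕1⊕0 = 0
Syndrome s8…s1 = 0110 → error at position 6.
Flip position 6: 001111111011110 → 001110111011110
Read data bits from positions 3,5,6,7,9,10,11,12,13,14,15: 11011011110

11011011110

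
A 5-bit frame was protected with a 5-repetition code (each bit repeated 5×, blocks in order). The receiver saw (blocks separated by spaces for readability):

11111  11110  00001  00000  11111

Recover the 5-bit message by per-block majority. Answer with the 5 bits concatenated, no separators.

11001

Block 1 (11111): 5 ones → 1
Block 2 (11110): 4 ones → 1
Block 3 (00001): 1 one → 0
Block 4 (00000): 0 ones → 0
Block 5 (11111): 5 ones → 1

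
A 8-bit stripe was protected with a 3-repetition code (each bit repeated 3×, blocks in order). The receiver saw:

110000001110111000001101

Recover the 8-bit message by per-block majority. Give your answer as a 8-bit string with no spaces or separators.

10011001

Block 1 (110): 2 ones → 1
Block 2 (000): 0 ones → 0
Block 3 (001): 1 one → 0
Block 4 (110): 2 ones → 1
Block 5 (111): 3 ones → 1
Block 6 (000): 0 ones → 0
Block 7 (001): 1 one → 0
Block 8 (101): 2 ones → 1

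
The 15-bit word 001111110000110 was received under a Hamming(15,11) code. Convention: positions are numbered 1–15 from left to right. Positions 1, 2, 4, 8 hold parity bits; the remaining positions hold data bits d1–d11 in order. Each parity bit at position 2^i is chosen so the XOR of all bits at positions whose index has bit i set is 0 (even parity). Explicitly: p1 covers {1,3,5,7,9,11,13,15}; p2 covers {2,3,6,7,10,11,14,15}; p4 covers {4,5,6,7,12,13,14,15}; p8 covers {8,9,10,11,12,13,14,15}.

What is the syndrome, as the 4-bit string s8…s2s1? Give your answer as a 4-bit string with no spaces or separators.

1000

s1 (pos 1,3,5,7,9,11,13,15): 0⊕1⊕1⊕1⊕0⊕0⊕1⊕0 = 0
s2 (pos 2,3,6,7,10,11,14,15): 0⊕1⊕1⊕1⊕0⊕0⊕1⊕0 = 0
s4 (pos 4,5,6,7,12,13,14,15): 1⊕1⊕1⊕1⊕0⊕1⊕1⊕0 = 0
s8 (pos 8,9,10,11,12,13,14,15): 1⊕0⊕0⊕0⊕0⊕1⊕1⊕0 = 1
Syndrome s8…s1 = 1000 → error at position 8.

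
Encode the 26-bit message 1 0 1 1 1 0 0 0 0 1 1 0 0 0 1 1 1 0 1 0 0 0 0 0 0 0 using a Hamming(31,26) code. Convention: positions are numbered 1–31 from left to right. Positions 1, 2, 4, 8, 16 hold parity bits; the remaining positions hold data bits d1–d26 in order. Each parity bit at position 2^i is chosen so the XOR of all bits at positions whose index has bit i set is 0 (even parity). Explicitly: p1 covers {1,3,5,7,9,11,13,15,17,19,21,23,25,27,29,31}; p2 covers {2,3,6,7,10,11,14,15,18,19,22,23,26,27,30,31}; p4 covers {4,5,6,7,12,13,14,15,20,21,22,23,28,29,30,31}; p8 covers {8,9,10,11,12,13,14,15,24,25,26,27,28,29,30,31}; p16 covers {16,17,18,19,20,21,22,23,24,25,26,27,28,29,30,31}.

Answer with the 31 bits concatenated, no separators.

1011011010000110000111010000000

Place data at non-parity positions: p1 p2 1 p4 0 1 1 p8 1 0 0 0 0 1 1 p16 0 0 0 1 1 1 0 1 0 0 0 0 0 0 0
p1 (pos 1,3,5,7,9,11,13,15,17,19,21,23,25,27,29,31): XOR of data positions = 1⊕0⊕1⊕1⊕0⊕0⊕1⊕0⊕0⊕1⊕0⊕0⊕0⊕0⊕0 = 1
p2 (pos 2,3,6,7,10,11,14,15,18,19,22,23,26,27,30,31): XOR of data positions = 1⊕1⊕1⊕0⊕0⊕1⊕1⊕0⊕0⊕1⊕0⊕0⊕0⊕0⊕0 = 0
p4 (pos 4,5,6,7,12,13,14,15,20,21,22,23,28,29,30,31): XOR of data positions = 0⊕1⊕1⊕0⊕0⊕1⊕1⊕1⊕1⊕1⊕0⊕0⊕0⊕0⊕0 = 1
p8 (pos 8,9,10,11,12,13,14,15,24,25,26,27,28,29,30,31): XOR of data positions = 1⊕0⊕0⊕0⊕0⊕1⊕1⊕1⊕0⊕0⊕0⊕0⊕0⊕0⊕0 = 0
p16 (pos 16,17,18,19,20,21,22,23,24,25,26,27,28,29,30,31): XOR of data positions = 0⊕0⊕0⊕1⊕1⊕1⊕0⊕1⊕0⊕0⊕0⊕0⊕0⊕0⊕0 = 0
Codeword: 1011011010000110000111010000000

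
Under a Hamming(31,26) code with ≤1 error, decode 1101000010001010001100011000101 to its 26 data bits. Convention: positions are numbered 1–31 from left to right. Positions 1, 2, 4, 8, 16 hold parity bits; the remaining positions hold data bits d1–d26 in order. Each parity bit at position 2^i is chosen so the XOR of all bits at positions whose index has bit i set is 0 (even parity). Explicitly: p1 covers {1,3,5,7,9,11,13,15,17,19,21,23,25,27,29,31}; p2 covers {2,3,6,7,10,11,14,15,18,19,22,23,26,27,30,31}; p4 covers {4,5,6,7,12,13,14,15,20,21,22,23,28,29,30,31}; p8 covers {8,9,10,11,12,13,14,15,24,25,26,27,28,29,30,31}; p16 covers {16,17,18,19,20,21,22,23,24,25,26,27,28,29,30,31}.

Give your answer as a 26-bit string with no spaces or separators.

00001000101001100011000101

s1 (pos 1,3,5,7,9,11,13,15,17,19,21,23,25,27,29,31): 1⊕0⊕0⊕0⊕1⊕0⊕1⊕1⊕0⊕1⊕0⊕0⊕1⊕0⊕1⊕1 = 0
s2 (pos 2,3,6,7,10,11,14,15,18,19,22,23,26,27,30,31): 1⊕0⊕0⊕0⊕0⊕0⊕0⊕1⊕0⊕1⊕0⊕0⊕0⊕0⊕0⊕1 = 0
s4 (pos 4,5,6,7,12,13,14,15,20,21,22,23,28,29,30,31): 1⊕0⊕0⊕0⊕0⊕1⊕0⊕1⊕1⊕0⊕0⊕0⊕0⊕1⊕0⊕1 = 0
s8 (pos 8,9,10,11,12,13,14,15,24,25,26,27,28,29,30,31): 0⊕1⊕0⊕0⊕0⊕1⊕0⊕1⊕1⊕1⊕0⊕0⊕0⊕1⊕0⊕1 = 1
s16 (pos 16,17,18,19,20,21,22,23,24,25,26,27,28,29,30,31): 0⊕0⊕0⊕1⊕1⊕0⊕0⊕0⊕1⊕1⊕0⊕0⊕0⊕1⊕0⊕1 = 0
Syndrome s16…s1 = 01000 → error at position 8.
Flip position 8: 1101000010001010001100011000101 → 1101000110001010001100011000101
Read data bits from positions 3,5,6,7,9,10,11,12,13,14,15,17,18,19,20,21,22,23,24,25,26,27,28,29,30,31: 00001000101001100011000101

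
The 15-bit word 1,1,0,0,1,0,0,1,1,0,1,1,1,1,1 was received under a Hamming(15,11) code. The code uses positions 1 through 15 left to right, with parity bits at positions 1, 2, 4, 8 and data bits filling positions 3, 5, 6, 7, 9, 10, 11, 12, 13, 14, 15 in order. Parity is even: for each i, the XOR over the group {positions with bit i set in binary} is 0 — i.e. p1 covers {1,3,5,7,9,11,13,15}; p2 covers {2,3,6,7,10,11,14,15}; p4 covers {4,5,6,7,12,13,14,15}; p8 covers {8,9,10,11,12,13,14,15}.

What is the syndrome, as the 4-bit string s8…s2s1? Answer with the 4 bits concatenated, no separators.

s1 (pos 1,3,5,7,9,11,13,15): 1⊕0⊕1⊕0⊕1⊕1⊕1⊕1 = 0
s2 (pos 2,3,6,7,10,11,14,15): 1⊕0⊕0⊕0⊕0⊕1⊕1⊕1 = 0
s4 (pos 4,5,6,7,12,13,14,15): 0⊕1⊕0⊕0⊕1⊕1⊕1⊕1 = 1
s8 (pos 8,9,10,11,12,13,14,15): 1⊕1⊕0⊕1⊕1⊕1⊕1⊕1 = 1
Syndrome s8…s1 = 1100 → error at position 12.

1100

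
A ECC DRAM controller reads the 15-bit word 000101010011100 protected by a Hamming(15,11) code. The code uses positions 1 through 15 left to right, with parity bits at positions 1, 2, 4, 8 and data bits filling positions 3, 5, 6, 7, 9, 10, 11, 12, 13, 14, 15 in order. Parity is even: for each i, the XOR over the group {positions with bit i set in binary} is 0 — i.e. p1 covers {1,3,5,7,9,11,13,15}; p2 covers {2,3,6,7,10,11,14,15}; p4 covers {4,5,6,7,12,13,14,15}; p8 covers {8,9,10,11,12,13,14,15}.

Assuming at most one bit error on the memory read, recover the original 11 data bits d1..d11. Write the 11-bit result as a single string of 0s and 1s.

00100011100

s1 (pos 1,3,5,7,9,11,13,15): 0⊕0⊕0⊕0⊕0⊕1⊕1⊕0 = 0
s2 (pos 2,3,6,7,10,11,14,15): 0⊕0⊕1⊕0⊕0⊕1⊕0⊕0 = 0
s4 (pos 4,5,6,7,12,13,14,15): 1⊕0⊕1⊕0⊕1⊕1⊕0⊕0 = 0
s8 (pos 8,9,10,11,12,13,14,15): 1⊕0⊕0⊕1⊕1⊕1⊕0⊕0 = 0
Syndrome s8…s1 = 0000 → no error.
Read data bits from positions 3,5,6,7,9,10,11,12,13,14,15: 00100011100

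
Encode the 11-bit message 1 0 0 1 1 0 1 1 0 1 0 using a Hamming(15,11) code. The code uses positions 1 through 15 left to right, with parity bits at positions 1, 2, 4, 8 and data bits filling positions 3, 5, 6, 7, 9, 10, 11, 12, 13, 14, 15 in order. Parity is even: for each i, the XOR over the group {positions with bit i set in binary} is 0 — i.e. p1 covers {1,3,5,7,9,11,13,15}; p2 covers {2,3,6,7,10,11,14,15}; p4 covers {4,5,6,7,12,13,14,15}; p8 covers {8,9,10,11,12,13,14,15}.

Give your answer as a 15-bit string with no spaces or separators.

Place data at non-parity positions: p1 p2 1 p4 0 0 1 p8 1 0 1 1 0 1 0
p1 (pos 1,3,5,7,9,11,13,15): XOR of data positions = 1⊕0⊕1⊕1⊕1⊕0⊕0 = 0
p2 (pos 2,3,6,7,10,11,14,15): XOR of data positions = 1⊕0⊕1⊕0⊕1⊕1⊕0 = 0
p4 (pos 4,5,6,7,12,13,14,15): XOR of data positions = 0⊕0⊕1⊕1⊕0⊕1⊕0 = 1
p8 (pos 8,9,10,11,12,13,14,15): XOR of data positions = 1⊕0⊕1⊕1⊕0⊕1⊕0 = 0
Codeword: 001100101011010

001100101011010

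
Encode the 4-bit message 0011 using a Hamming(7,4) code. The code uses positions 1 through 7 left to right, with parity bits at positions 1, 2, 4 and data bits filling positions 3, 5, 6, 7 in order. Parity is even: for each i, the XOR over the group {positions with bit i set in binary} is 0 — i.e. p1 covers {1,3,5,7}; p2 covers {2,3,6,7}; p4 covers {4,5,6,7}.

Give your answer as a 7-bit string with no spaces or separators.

1000011

Place data at non-parity positions: p1 p2 0 p4 0 1 1
p1 (pos 1,3,5,7): XOR of data positions = 0⊕0⊕1 = 1
p2 (pos 2,3,6,7): XOR of data positions = 0⊕1⊕1 = 0
p4 (pos 4,5,6,7): XOR of data positions = 0⊕1⊕1 = 0
Codeword: 1000011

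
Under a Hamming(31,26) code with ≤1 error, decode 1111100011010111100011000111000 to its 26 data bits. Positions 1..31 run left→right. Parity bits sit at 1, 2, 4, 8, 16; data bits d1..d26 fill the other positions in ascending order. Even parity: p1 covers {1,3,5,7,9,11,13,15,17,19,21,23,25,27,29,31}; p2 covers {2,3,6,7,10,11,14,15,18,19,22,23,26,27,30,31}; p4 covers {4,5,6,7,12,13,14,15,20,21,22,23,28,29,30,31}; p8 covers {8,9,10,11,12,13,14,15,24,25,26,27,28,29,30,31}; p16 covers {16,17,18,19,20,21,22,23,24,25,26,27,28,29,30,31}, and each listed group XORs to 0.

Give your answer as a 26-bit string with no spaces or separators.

11001101011100011000111000

s1 (pos 1,3,5,7,9,11,13,15,17,19,21,23,25,27,29,31): 1⊕1⊕1⊕0⊕1⊕0⊕0⊕1⊕1⊕0⊕1⊕0⊕0⊕1⊕0⊕0 = 0
s2 (pos 2,3,6,7,10,11,14,15,18,19,22,23,26,27,30,31): 1⊕1⊕0⊕0⊕1⊕0⊕1⊕1⊕0⊕0⊕1⊕0⊕1⊕1⊕0⊕0 = 0
s4 (pos 4,5,6,7,12,13,14,15,20,21,22,23,28,29,30,31): 1⊕1⊕0⊕0⊕1⊕0⊕1⊕1⊕0⊕1⊕1⊕0⊕1⊕0⊕0⊕0 = 0
s8 (pos 8,9,10,11,12,13,14,15,24,25,26,27,28,29,30,31): 0⊕1⊕1⊕0⊕1⊕0⊕1⊕1⊕0⊕0⊕1⊕1⊕1⊕0⊕0⊕0 = 0
s16 (pos 16,17,18,19,20,21,22,23,24,25,26,27,28,29,30,31): 1⊕1⊕0⊕0⊕0⊕1⊕1⊕0⊕0⊕0⊕1⊕1⊕1⊕0⊕0⊕0 = 1
Syndrome s16…s1 = 10000 → error at position 16.
Flip position 16: 1111100011010111100011000111000 → 1111100011010110100011000111000
Read data bits from positions 3,5,6,7,9,10,11,12,13,14,15,17,18,19,20,21,22,23,24,25,26,27,28,29,30,31: 11001101011100011000111000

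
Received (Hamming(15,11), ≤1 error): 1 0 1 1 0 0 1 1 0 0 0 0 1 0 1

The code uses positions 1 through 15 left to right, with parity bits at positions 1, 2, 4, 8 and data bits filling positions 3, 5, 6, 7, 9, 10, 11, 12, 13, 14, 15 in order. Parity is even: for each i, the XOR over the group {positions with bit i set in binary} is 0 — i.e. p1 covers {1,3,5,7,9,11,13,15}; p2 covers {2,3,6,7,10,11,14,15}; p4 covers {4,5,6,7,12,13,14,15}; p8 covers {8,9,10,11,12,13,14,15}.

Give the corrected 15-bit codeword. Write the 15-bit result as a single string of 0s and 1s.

s1 (pos 1,3,5,7,9,11,13,15): 1⊕1⊕0⊕1⊕0⊕0⊕1⊕1 = 1
s2 (pos 2,3,6,7,10,11,14,15): 0⊕1⊕0⊕1⊕0⊕0⊕0⊕1 = 1
s4 (pos 4,5,6,7,12,13,14,15): 1⊕0⊕0⊕1⊕0⊕1⊕0⊕1 = 0
s8 (pos 8,9,10,11,12,13,14,15): 1⊕0⊕0⊕0⊕0⊕1⊕0⊕1 = 1
Syndrome s8…s1 = 1011 → error at position 11.
Flip position 11: 101100110000101 → 101100110010101

101100110010101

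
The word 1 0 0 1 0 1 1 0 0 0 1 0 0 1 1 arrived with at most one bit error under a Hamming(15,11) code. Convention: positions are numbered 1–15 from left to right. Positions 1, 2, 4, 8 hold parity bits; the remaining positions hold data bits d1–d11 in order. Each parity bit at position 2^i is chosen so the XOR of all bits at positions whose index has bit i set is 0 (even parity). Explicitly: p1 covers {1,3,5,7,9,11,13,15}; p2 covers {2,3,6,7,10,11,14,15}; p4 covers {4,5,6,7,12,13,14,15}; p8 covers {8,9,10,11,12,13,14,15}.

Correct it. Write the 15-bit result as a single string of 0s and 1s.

100101100010001

s1 (pos 1,3,5,7,9,11,13,15): 1⊕0⊕0⊕1⊕0⊕1⊕0⊕1 = 0
s2 (pos 2,3,6,7,10,11,14,15): 0⊕0⊕1⊕1⊕0⊕1⊕1⊕1 = 1
s4 (pos 4,5,6,7,12,13,14,15): 1⊕0⊕1⊕1⊕0⊕0⊕1⊕1 = 1
s8 (pos 8,9,10,11,12,13,14,15): 0⊕0⊕0⊕1⊕0⊕0⊕1⊕1 = 1
Syndrome s8…s1 = 1110 → error at position 14.
Flip position 14: 100101100010011 → 100101100010001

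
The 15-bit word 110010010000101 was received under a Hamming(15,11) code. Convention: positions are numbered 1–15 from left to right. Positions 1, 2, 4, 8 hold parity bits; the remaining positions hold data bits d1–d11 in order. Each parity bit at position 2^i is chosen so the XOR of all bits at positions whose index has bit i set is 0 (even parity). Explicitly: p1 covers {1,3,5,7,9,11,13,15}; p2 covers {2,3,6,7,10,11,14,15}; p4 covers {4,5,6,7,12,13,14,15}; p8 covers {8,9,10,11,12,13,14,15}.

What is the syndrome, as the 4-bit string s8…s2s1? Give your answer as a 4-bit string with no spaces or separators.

s1 (pos 1,3,5,7,9,11,13,15): 1⊕0⊕1⊕0⊕0⊕0⊕1⊕1 = 0
s2 (pos 2,3,6,7,10,11,14,15): 1⊕0⊕0⊕0⊕0⊕0⊕0⊕1 = 0
s4 (pos 4,5,6,7,12,13,14,15): 0⊕1⊕0⊕0⊕0⊕1⊕0⊕1 = 1
s8 (pos 8,9,10,11,12,13,14,15): 1⊕0⊕0⊕0⊕0⊕1⊕0⊕1 = 1
Syndrome s8…s1 = 1100 → error at position 12.

1100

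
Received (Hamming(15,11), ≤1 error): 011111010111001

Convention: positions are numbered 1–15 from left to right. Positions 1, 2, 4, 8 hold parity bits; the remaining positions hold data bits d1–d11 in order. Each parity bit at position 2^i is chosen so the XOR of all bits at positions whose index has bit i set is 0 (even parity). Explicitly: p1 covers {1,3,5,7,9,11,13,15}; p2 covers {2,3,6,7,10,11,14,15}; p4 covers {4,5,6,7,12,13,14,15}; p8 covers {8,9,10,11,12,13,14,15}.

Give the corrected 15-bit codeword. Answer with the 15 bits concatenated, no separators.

s1 (pos 1,3,5,7,9,11,13,15): 0⊕1⊕1⊕0⊕0⊕1⊕0⊕1 = 0
s2 (pos 2,3,6,7,10,11,14,15): 1⊕1⊕1⊕0⊕1⊕1⊕0⊕1 = 0
s4 (pos 4,5,6,7,12,13,14,15): 1⊕1⊕1⊕0⊕1⊕0⊕0⊕1 = 1
s8 (pos 8,9,10,11,12,13,14,15): 1⊕0⊕1⊕1⊕1⊕0⊕0⊕1 = 1
Syndrome s8…s1 = 1100 → error at position 12.
Flip position 12: 011111010111001 → 011111010110001

011111010110001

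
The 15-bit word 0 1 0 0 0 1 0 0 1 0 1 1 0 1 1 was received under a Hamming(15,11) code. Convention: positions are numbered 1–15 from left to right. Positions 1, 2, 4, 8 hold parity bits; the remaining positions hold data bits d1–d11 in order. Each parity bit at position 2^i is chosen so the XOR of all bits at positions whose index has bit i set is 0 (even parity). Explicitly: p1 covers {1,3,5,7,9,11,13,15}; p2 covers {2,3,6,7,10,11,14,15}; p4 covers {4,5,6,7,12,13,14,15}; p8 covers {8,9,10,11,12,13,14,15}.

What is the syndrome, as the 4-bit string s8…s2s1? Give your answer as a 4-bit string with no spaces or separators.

1011

s1 (pos 1,3,5,7,9,11,13,15): 0⊕0⊕0⊕0⊕1⊕1⊕0⊕1 = 1
s2 (pos 2,3,6,7,10,11,14,15): 1⊕0⊕1⊕0⊕0⊕1⊕1⊕1 = 1
s4 (pos 4,5,6,7,12,13,14,15): 0⊕0⊕1⊕0⊕1⊕0⊕1⊕1 = 0
s8 (pos 8,9,10,11,12,13,14,15): 0⊕1⊕0⊕1⊕1⊕0⊕1⊕1 = 1
Syndrome s8…s1 = 1011 → error at position 11.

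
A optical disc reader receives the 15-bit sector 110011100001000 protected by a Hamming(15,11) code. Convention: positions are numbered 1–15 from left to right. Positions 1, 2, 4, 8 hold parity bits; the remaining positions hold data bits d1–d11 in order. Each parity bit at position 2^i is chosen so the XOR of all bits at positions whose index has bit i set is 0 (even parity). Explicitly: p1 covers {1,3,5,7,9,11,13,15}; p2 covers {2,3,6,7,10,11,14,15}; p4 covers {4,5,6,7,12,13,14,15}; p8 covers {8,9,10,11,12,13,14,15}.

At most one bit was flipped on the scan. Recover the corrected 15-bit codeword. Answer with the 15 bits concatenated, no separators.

s1 (pos 1,3,5,7,9,11,13,15): 1⊕0⊕1⊕1⊕0⊕0⊕0⊕0 = 1
s2 (pos 2,3,6,7,10,11,14,15): 1⊕0⊕1⊕1⊕0⊕0⊕0⊕0 = 1
s4 (pos 4,5,6,7,12,13,14,15): 0⊕1⊕1⊕1⊕1⊕0⊕0⊕0 = 0
s8 (pos 8,9,10,11,12,13,14,15): 0⊕0⊕0⊕0⊕1⊕0⊕0⊕0 = 1
Syndrome s8…s1 = 1011 → error at position 11.
Flip position 11: 110011100001000 → 110011100011000

110011100011000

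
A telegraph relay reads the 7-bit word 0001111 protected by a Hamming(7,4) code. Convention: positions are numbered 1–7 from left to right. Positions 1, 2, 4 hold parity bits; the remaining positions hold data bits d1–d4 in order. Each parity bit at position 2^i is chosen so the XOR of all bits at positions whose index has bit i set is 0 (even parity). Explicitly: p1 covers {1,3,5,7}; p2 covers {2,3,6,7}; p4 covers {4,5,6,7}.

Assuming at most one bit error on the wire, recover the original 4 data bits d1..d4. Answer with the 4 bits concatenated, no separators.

0111

s1 (pos 1,3,5,7): 0⊕0⊕1⊕1 = 0
s2 (pos 2,3,6,7): 0⊕0⊕1⊕1 = 0
s4 (pos 4,5,6,7): 1⊕1⊕1⊕1 = 0
Syndrome s4…s1 = 000 → no error.
Read data bits from positions 3,5,6,7: 0111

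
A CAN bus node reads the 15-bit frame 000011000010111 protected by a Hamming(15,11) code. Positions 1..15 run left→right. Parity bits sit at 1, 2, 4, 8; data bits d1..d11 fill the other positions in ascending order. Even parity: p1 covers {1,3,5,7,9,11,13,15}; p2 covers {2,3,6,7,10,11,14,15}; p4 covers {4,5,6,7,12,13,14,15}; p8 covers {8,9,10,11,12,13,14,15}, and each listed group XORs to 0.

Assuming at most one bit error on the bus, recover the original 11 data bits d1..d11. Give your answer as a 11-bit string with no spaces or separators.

01100010111

s1 (pos 1,3,5,7,9,11,13,15): 0⊕0⊕1⊕0⊕0⊕1⊕1⊕1 = 0
s2 (pos 2,3,6,7,10,11,14,15): 0⊕0⊕1⊕0⊕0⊕1⊕1⊕1 = 0
s4 (pos 4,5,6,7,12,13,14,15): 0⊕1⊕1⊕0⊕0⊕1⊕1⊕1 = 1
s8 (pos 8,9,10,11,12,13,14,15): 0⊕0⊕0⊕1⊕0⊕1⊕1⊕1 = 0
Syndrome s8…s1 = 0100 → error at position 4.
Flip position 4: 000011000010111 → 000111000010111
Read data bits from positions 3,5,6,7,9,10,11,12,13,14,15: 01100010111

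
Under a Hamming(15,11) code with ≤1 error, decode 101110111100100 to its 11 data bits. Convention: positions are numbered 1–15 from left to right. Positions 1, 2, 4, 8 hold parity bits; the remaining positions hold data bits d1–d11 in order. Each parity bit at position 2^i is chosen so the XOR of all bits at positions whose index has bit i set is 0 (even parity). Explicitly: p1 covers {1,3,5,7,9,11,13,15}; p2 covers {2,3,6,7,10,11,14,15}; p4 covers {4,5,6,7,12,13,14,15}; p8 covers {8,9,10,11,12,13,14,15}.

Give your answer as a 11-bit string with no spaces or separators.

11011100100

s1 (pos 1,3,5,7,9,11,13,15): 1⊕1⊕1⊕1⊕1⊕0⊕1⊕0 = 0
s2 (pos 2,3,6,7,10,11,14,15): 0⊕1⊕0⊕1⊕1⊕0⊕0⊕0 = 1
s4 (pos 4,5,6,7,12,13,14,15): 1⊕1⊕0⊕1⊕0⊕1⊕0⊕0 = 0
s8 (pos 8,9,10,11,12,13,14,15): 1⊕1⊕1⊕0⊕0⊕1⊕0⊕0 = 0
Syndrome s8…s1 = 0010 → error at position 2.
Flip position 2: 101110111100100 → 111110111100100
Read data bits from positions 3,5,6,7,9,10,11,12,13,14,15: 11011100100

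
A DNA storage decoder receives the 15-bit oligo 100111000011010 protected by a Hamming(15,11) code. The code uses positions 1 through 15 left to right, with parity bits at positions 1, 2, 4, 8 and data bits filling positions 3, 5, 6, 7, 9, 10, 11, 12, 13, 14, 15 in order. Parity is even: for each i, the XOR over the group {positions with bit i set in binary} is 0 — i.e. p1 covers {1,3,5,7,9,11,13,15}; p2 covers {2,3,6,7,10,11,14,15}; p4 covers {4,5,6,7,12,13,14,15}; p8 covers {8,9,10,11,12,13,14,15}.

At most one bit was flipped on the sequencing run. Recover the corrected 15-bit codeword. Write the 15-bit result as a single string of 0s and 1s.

100111000011011

s1 (pos 1,3,5,7,9,11,13,15): 1⊕0⊕1⊕0⊕0⊕1⊕0⊕0 = 1
s2 (pos 2,3,6,7,10,11,14,15): 0⊕0⊕1⊕0⊕0⊕1⊕1⊕0 = 1
s4 (pos 4,5,6,7,12,13,14,15): 1⊕1⊕1⊕0⊕1⊕0⊕1⊕0 = 1
s8 (pos 8,9,10,11,12,13,14,15): 0⊕0⊕0⊕1⊕1⊕0⊕1⊕0 = 1
Syndrome s8…s1 = 1111 → error at position 15.
Flip position 15: 100111000011010 → 100111000011011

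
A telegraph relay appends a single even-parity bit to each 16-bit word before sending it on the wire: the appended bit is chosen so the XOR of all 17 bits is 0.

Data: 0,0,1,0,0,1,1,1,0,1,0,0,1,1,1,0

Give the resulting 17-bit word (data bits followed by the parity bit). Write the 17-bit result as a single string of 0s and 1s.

00100111010011100

XOR of the 16 data bits: 0⊕0⊕1⊕0⊕0⊕1⊕1⊕1⊕0⊕1⊕0⊕0⊕1⊕1⊕1⊕0 = 0
Parity bit = 0 (so all 17 bits XOR to 0).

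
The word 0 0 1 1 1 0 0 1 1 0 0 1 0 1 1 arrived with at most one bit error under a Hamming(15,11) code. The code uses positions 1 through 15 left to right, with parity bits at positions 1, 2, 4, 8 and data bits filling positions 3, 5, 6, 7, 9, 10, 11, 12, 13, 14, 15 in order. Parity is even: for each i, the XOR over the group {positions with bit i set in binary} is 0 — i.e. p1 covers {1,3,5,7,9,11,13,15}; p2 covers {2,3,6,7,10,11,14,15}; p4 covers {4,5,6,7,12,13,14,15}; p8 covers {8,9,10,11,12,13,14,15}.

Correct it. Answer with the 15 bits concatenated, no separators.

001110011001001

s1 (pos 1,3,5,7,9,11,13,15): 0⊕1⊕1⊕0⊕1⊕0⊕0⊕1 = 0
s2 (pos 2,3,6,7,10,11,14,15): 0⊕1⊕0⊕0⊕0⊕0⊕1⊕1 = 1
s4 (pos 4,5,6,7,12,13,14,15): 1⊕1⊕0⊕0⊕1⊕0⊕1⊕1 = 1
s8 (pos 8,9,10,11,12,13,14,15): 1⊕1⊕0⊕0⊕1⊕0⊕1⊕1 = 1
Syndrome s8…s1 = 1110 → error at position 14.
Flip position 14: 001110011001011 → 001110011001001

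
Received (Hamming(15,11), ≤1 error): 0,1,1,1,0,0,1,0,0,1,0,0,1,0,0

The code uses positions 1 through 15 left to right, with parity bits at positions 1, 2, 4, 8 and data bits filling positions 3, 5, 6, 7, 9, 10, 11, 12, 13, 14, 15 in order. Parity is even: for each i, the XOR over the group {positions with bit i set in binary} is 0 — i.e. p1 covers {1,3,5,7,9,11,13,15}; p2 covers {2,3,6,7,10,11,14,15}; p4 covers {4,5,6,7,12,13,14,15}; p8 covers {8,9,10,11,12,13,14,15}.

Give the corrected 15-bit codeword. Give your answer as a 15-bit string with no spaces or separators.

011110100100100

s1 (pos 1,3,5,7,9,11,13,15): 0⊕1⊕0⊕1⊕0⊕0⊕1⊕0 = 1
s2 (pos 2,3,6,7,10,11,14,15): 1⊕1⊕0⊕1⊕1⊕0⊕0⊕0 = 0
s4 (pos 4,5,6,7,12,13,14,15): 1⊕0⊕0⊕1⊕0⊕1⊕0⊕0 = 1
s8 (pos 8,9,10,11,12,13,14,15): 0⊕0⊕1⊕0⊕0⊕1⊕0⊕0 = 0
Syndrome s8…s1 = 0101 → error at position 5.
Flip position 5: 011100100100100 → 011110100100100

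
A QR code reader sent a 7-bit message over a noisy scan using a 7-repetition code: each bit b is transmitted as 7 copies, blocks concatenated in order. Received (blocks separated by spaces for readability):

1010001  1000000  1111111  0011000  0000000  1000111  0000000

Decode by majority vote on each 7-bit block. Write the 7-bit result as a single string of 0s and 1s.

0010010

Block 1 (1010001): 3 ones → 0
Block 2 (1000000): 1 one → 0
Block 3 (1111111): 7 ones → 1
Block 4 (0011000): 2 ones → 0
Block 5 (0000000): 0 ones → 0
Block 6 (1000111): 4 ones → 1
Block 7 (0000000): 0 ones → 0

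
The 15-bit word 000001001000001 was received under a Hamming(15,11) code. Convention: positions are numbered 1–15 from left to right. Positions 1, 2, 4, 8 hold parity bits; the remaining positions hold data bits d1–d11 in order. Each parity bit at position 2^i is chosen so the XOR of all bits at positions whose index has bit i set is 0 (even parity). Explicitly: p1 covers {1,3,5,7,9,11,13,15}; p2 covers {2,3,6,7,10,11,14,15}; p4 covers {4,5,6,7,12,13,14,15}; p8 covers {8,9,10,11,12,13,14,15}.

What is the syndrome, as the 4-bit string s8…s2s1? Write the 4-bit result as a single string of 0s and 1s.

0000

s1 (pos 1,3,5,7,9,11,13,15): 0⊕0⊕0⊕0⊕1⊕0⊕0⊕1 = 0
s2 (pos 2,3,6,7,10,11,14,15): 0⊕0⊕1⊕0⊕0⊕0⊕0⊕1 = 0
s4 (pos 4,5,6,7,12,13,14,15): 0⊕0⊕1⊕0⊕0⊕0⊕0⊕1 = 0
s8 (pos 8,9,10,11,12,13,14,15): 0⊕1⊕0⊕0⊕0⊕0⊕0⊕1 = 0
Syndrome s8…s1 = 0000 → no error.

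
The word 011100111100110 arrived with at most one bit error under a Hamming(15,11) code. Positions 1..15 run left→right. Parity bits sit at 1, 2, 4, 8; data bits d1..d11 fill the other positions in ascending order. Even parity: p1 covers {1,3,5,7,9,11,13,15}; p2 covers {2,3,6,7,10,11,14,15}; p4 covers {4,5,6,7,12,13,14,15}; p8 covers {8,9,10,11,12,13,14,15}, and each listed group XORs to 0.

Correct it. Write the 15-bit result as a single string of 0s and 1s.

s1 (pos 1,3,5,7,9,11,13,15): 0⊕1⊕0⊕1⊕1⊕0⊕1⊕0 = 0
s2 (pos 2,3,6,7,10,11,14,15): 1⊕1⊕0⊕1⊕1⊕0⊕1⊕0 = 1
s4 (pos 4,5,6,7,12,13,14,15): 1⊕0⊕0⊕1⊕0⊕1⊕1⊕0 = 0
s8 (pos 8,9,10,11,12,13,14,15): 1⊕1⊕1⊕0⊕0⊕1⊕1⊕0 = 1
Syndrome s8…s1 = 1010 → error at position 10.
Flip position 10: 011100111100110 → 011100111000110

011100111000110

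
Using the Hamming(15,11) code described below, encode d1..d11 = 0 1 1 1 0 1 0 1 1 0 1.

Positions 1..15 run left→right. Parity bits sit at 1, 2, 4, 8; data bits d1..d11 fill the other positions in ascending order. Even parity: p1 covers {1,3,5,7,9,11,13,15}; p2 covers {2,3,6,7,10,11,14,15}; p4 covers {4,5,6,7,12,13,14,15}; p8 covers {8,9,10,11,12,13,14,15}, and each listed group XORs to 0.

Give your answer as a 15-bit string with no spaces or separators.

Place data at non-parity positions: p1 p2 0 p4 1 1 1 p8 0 1 0 1 1 0 1
p1 (pos 1,3,5,7,9,11,13,15): XOR of data positions = 0⊕1⊕1⊕0⊕0⊕1⊕1 = 0
p2 (pos 2,3,6,7,10,11,14,15): XOR of data positions = 0⊕1⊕1⊕1⊕0⊕0⊕1 = 0
p4 (pos 4,5,6,7,12,13,14,15): XOR of data positions = 1⊕1⊕1⊕1⊕1⊕0⊕1 = 0
p8 (pos 8,9,10,11,12,13,14,15): XOR of data positions = 0⊕1⊕0⊕1⊕1⊕0⊕1 = 0
Codeword: 000011100101101

000011100101101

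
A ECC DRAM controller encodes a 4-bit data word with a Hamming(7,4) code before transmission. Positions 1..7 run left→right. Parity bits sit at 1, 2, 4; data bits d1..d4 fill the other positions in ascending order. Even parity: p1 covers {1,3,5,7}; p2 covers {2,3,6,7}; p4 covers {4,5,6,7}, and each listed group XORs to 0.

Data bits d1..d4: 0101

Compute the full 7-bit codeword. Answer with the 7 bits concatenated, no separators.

Place data at non-parity positions: p1 p2 0 p4 1 0 1
p1 (pos 1,3,5,7): XOR of data positions = 0⊕1⊕1 = 0
p2 (pos 2,3,6,7): XOR of data positions = 0⊕0⊕1 = 1
p4 (pos 4,5,6,7): XOR of data positions = 1⊕0⊕1 = 0
Codeword: 0100101

0100101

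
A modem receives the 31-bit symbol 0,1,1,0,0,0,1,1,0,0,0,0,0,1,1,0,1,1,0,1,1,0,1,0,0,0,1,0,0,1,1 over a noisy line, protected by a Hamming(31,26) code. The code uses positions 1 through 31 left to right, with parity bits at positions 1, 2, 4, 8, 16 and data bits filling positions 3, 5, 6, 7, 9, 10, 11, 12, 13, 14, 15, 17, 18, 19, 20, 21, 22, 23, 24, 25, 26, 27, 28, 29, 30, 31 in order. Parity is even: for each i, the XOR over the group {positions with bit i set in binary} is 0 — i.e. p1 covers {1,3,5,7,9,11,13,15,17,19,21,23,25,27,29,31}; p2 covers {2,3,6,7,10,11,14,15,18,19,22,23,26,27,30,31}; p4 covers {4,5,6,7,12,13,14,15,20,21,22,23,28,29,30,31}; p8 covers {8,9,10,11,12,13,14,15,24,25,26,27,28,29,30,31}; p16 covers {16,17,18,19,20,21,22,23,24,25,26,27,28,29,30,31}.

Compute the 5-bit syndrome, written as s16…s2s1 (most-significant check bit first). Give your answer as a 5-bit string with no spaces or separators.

s1 (pos 1,3,5,7,9,11,13,15,17,19,21,23,25,27,29,31): 0⊕1⊕0⊕1⊕0⊕0⊕0⊕1⊕1⊕0⊕1⊕1⊕0⊕1⊕0⊕1 = 0
s2 (pos 2,3,6,7,10,11,14,15,18,19,22,23,26,27,30,31): 1⊕1⊕0⊕1⊕0⊕0⊕1⊕1⊕1⊕0⊕0⊕1⊕0⊕1⊕1⊕1 = 0
s4 (pos 4,5,6,7,12,13,14,15,20,21,22,23,28,29,30,31): 0⊕0⊕0⊕1⊕0⊕0⊕1⊕1⊕1⊕1⊕0⊕1⊕0⊕0⊕1⊕1 = 0
s8 (pos 8,9,10,11,12,13,14,15,24,25,26,27,28,29,30,31): 1⊕0⊕0⊕0⊕0⊕0⊕1⊕1⊕0⊕0⊕0⊕1⊕0⊕0⊕1⊕1 = 0
s16 (pos 16,17,18,19,20,21,22,23,24,25,26,27,28,29,30,31): 0⊕1⊕1⊕0⊕1⊕1⊕0⊕1⊕0⊕0⊕0⊕1⊕0⊕0⊕1⊕1 = 0
Syndrome s16…s1 = 00000 → no error.

00000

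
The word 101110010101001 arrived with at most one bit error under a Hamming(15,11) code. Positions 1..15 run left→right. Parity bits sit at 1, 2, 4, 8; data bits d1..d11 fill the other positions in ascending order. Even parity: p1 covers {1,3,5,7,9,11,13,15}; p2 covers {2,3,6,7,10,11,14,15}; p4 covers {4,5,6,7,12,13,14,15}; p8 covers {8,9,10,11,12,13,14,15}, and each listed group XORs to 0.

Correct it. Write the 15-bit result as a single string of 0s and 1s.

111110010101001

s1 (pos 1,3,5,7,9,11,13,15): 1⊕1⊕1⊕0⊕0⊕0⊕0⊕1 = 0
s2 (pos 2,3,6,7,10,11,14,15): 0⊕1⊕0⊕0⊕1⊕0⊕0⊕1 = 1
s4 (pos 4,5,6,7,12,13,14,15): 1⊕1⊕0⊕0⊕1⊕0⊕0⊕1 = 0
s8 (pos 8,9,10,11,12,13,14,15): 1⊕0⊕1⊕0⊕1⊕0⊕0⊕1 = 0
Syndrome s8…s1 = 0010 → error at position 2.
Flip position 2: 101110010101001 → 111110010101001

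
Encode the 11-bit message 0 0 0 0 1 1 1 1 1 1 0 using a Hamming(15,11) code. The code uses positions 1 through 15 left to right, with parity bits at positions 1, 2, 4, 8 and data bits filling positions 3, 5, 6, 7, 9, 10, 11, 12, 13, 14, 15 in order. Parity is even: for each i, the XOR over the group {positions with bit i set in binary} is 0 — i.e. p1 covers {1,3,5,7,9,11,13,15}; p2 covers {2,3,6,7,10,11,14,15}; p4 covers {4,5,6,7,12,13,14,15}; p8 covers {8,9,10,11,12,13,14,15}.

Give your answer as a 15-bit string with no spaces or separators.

Place data at non-parity positions: p1 p2 0 p4 0 0 0 p8 1 1 1 1 1 1 0
p1 (pos 1,3,5,7,9,11,13,15): XOR of data positions = 0⊕0⊕0⊕1⊕1⊕1⊕0 = 1
p2 (pos 2,3,6,7,10,11,14,15): XOR of data positions = 0⊕0⊕0⊕1⊕1⊕1⊕0 = 1
p4 (pos 4,5,6,7,12,13,14,15): XOR of data positions = 0⊕0⊕0⊕1⊕1⊕1⊕0 = 1
p8 (pos 8,9,10,11,12,13,14,15): XOR of data positions = 1⊕1⊕1⊕1⊕1⊕1⊕0 = 0
Codeword: 110100001111110

110100001111110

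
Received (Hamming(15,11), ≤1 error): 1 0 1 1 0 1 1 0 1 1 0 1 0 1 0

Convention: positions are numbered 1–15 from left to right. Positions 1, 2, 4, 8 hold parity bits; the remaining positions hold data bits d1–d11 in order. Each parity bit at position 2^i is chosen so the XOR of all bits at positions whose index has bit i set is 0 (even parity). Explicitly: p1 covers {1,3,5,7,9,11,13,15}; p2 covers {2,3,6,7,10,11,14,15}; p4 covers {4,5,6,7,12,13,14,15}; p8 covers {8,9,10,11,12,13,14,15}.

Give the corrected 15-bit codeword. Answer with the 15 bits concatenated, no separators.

101100101101010

s1 (pos 1,3,5,7,9,11,13,15): 1⊕1⊕0⊕1⊕1⊕0⊕0⊕0 = 0
s2 (pos 2,3,6,7,10,11,14,15): 0⊕1⊕1⊕1⊕1⊕0⊕1⊕0 = 1
s4 (pos 4,5,6,7,12,13,14,15): 1⊕0⊕1⊕1⊕1⊕0⊕1⊕0 = 1
s8 (pos 8,9,10,11,12,13,14,15): 0⊕1⊕1⊕0⊕1⊕0⊕1⊕0 = 0
Syndrome s8…s1 = 0110 → error at position 6.
Flip position 6: 101101101101010 → 101100101101010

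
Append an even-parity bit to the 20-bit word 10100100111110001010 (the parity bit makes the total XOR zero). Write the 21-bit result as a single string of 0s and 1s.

101001001111100010100

XOR of the 20 data bits: 1⊕0⊕1⊕0⊕0⊕1⊕0⊕0⊕1⊕1⊕1⊕1⊕1⊕0⊕0⊕0⊕1⊕0⊕1⊕0 = 0
Parity bit = 0 (so all 21 bits XOR to 0).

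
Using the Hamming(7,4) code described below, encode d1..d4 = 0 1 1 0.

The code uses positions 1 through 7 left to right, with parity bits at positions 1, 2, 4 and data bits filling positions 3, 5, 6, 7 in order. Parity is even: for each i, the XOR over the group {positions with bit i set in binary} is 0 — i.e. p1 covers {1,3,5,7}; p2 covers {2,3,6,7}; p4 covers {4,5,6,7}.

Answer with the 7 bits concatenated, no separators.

1100110

Place data at non-parity positions: p1 p2 0 p4 1 1 0
p1 (pos 1,3,5,7): XOR of data positions = 0⊕1⊕0 = 1
p2 (pos 2,3,6,7): XOR of data positions = 0⊕1⊕0 = 1
p4 (pos 4,5,6,7): XOR of data positions = 1⊕1⊕0 = 0
Codeword: 1100110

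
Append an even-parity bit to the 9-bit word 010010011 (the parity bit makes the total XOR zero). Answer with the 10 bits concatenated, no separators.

0100100110

XOR of the 9 data bits: 0⊕1⊕0⊕0⊕1⊕0⊕0⊕1⊕1 = 0
Parity bit = 0 (so all 10 bits XOR to 0).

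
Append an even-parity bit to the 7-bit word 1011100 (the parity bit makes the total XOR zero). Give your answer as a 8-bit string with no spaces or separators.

XOR of the 7 data bits: 1⊕0⊕1⊕1⊕1⊕0⊕0 = 0
Parity bit = 0 (so all 8 bits XOR to 0).

10111000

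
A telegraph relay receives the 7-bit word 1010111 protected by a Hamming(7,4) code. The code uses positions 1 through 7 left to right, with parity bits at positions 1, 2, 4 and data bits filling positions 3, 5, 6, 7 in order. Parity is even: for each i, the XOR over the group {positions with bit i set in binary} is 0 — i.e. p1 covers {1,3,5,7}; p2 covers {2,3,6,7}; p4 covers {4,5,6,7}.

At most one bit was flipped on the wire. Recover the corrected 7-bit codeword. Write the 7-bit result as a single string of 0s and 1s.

1010101

s1 (pos 1,3,5,7): 1⊕1⊕1⊕1 = 0
s2 (pos 2,3,6,7): 0⊕1⊕1⊕1 = 1
s4 (pos 4,5,6,7): 0⊕1⊕1⊕1 = 1
Syndrome s4…s1 = 110 → error at position 6.
Flip position 6: 1010111 → 1010101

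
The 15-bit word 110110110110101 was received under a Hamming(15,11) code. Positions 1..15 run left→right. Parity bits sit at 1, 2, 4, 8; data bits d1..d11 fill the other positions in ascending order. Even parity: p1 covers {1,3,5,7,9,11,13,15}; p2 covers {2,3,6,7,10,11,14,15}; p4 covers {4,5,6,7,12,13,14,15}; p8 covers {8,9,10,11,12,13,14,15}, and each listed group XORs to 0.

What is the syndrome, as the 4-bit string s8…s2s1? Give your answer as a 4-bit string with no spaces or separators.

1110

s1 (pos 1,3,5,7,9,11,13,15): 1⊕0⊕1⊕1⊕0⊕1⊕1⊕1 = 0
s2 (pos 2,3,6,7,10,11,14,15): 1⊕0⊕0⊕1⊕1⊕1⊕0⊕1 = 1
s4 (pos 4,5,6,7,12,13,14,15): 1⊕1⊕0⊕1⊕0⊕1⊕0⊕1 = 1
s8 (pos 8,9,10,11,12,13,14,15): 1⊕0⊕1⊕1⊕0⊕1⊕0⊕1 = 1
Syndrome s8…s1 = 1110 → error at position 14.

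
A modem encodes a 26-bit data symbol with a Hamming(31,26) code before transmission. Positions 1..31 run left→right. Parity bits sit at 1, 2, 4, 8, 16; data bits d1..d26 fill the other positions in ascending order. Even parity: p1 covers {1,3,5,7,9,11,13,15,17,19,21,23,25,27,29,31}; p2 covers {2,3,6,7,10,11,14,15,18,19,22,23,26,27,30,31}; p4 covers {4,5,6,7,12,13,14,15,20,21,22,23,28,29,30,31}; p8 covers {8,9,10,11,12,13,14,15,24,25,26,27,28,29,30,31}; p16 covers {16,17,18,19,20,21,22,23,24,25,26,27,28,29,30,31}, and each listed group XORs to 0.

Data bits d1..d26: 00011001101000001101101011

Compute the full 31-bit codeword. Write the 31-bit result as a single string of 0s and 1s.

1101001110011011000001101101011

Place data at non-parity positions: p1 p2 0 p4 0 0 1 p8 1 0 0 1 1 0 1 p16 0 0 0 0 0 1 1 0 1 1 0 1 0 1 1
p1 (pos 1,3,5,7,9,11,13,15,17,19,21,23,25,27,29,31): XOR of data positions = 0⊕0⊕1⊕1⊕0⊕1⊕1⊕0⊕0⊕0⊕1⊕1⊕0⊕0⊕1 = 1
p2 (pos 2,3,6,7,10,11,14,15,18,19,22,23,26,27,30,31): XOR of data positions = 0⊕0⊕1⊕0⊕0⊕0⊕1⊕0⊕0⊕1⊕1⊕1⊕0⊕1⊕1 = 1
p4 (pos 4,5,6,7,12,13,14,15,20,21,22,23,28,29,30,31): XOR of data positions = 0⊕0⊕1⊕1⊕1⊕0⊕1⊕0⊕0⊕1⊕1⊕1⊕0⊕1⊕1 = 1
p8 (pos 8,9,10,11,12,13,14,15,24,25,26,27,28,29,30,31): XOR of data positions = 1⊕0⊕0⊕1⊕1⊕0⊕1⊕0⊕1⊕1⊕0⊕1⊕0⊕1⊕1 = 1
p16 (pos 16,17,18,19,20,21,22,23,24,25,26,27,28,29,30,31): XOR of data positions = 0⊕0⊕0⊕0⊕0⊕1⊕1⊕0⊕1⊕1⊕0⊕1⊕0⊕1⊕1 = 1
Codeword: 1101001110011011000001101101011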